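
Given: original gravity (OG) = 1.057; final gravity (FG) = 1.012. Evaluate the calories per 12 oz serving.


ABW = (OG−FG)·131.25·0.79/FG;  °P = 259 − 259/SG (for OG→OE and FG→AE);  RE = 0.1808·OE + 0.8192·AE;  Cal = (6.9·ABW + 4·(RE−0.1))·FG·3.55
ABW = (1.057 − 1.012)·131.25·0.79/1.012 = 4.6106
OE = 259 − 259/1.057 = 13.9669 °P
AE = 259 − 259/1.012 = 3.0711 °P
RE = 0.1808·13.9669 + 0.8192·3.0711 = 5.0411 °P
Cal = (6.9·4.6106 + 4·(5.0411−0.1))·1.012·3.55

185.2977 kcal


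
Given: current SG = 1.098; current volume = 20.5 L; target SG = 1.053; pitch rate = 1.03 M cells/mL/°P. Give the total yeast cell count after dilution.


V_w = V·((SG_c−1)/(SG_t−1)−1);  °P = 259 − 259/SG_t;  cells = rate·(V+V_w)·°P
V_w = 20.5·((1.098−1)/(1.053−1)−1) = 17.4057
V_final = 20.5 + 17.4057 = 37.9057
°P = 259 − 259/1.053 = 13.0361
cells = 1.03·37.9057·13.0361

508.9657 billion cells


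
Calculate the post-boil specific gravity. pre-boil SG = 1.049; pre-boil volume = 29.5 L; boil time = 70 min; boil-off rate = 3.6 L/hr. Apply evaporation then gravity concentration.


V_post = V_pre − rate·(t/60);  SG_post = 1 + (SG_pre−1)·V_pre/V_post
V_post = 29.5 − 3.6·(70/60) = 25.3000
SG_post = 1 + (1.049 − 1)·29.5/25.3000

1.0571


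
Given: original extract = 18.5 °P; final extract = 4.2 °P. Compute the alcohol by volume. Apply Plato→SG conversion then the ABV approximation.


SG = 259/(259 − P);  ABV = (OG − FG)·131.25
OG = 259/(259 − 18.5) = 1.0769
FG = 259/(259 − 4.2) = 1.0165
ABV = (1.0769 − 1.0165)·131.25

7.9327 % ABV


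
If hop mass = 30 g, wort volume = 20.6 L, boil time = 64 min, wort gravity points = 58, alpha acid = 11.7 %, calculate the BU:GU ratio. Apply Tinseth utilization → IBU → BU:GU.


U = 1.65·0.000125^(GP/1000)·(1−e^(−0.04t))/4.15;  IBU = (α/100)·m·U·1000/V;  BU:GU = IBU/GP
U = 1.65·0.000125^(58/1000)·(1−e^(−0.04·64))/4.15 = 0.2178
IBU = (11.7/100)·30·0.2178·1000/20.6 = 37.1155
BU:GU = 37.1155/58

0.6399


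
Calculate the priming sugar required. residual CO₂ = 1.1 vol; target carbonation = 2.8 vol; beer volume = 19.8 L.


sugar = (target − residual)·4.0·V
sugar = (2.8 − 1.1)·4.0·19.8

134.6400 g


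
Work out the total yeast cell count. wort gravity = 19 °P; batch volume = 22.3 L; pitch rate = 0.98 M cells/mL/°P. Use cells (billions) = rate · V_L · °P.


cells = 0.98 · 22.3 · 19

415.2260 billion cells


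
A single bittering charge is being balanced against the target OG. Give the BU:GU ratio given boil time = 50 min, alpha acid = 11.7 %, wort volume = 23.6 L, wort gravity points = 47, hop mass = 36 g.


U = 1.65·0.000125^(GP/1000)·(1−e^(−0.04t))/4.15;  IBU = (α/100)·m·U·1000/V;  BU:GU = IBU/GP
U = 1.65·0.000125^(47/1000)·(1−e^(−0.04·50))/4.15 = 0.2253
IBU = (11.7/100)·36·0.2253·1000/23.6 = 40.2175
BU:GU = 40.2175/47

0.8557


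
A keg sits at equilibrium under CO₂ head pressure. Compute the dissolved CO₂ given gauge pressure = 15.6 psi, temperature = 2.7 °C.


vols = (P + 14.695)·(0.01821 + 0.09011·e^(−0.04·T))
vols = (15.6 + 14.695)·(0.01821 + 0.09011·e^(−0.04·2.7))

3.0021 volumes


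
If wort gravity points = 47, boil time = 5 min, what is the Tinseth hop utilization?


U = 1.65·0.000125^(GP/1000) · (1 − e^(−0.04·t))/4.15
bigness = 1.65·0.000125^(47/1000) = 1.0815
boil_factor = (1 − e^(−0.04·5))/4.15 = 0.0437
U = 1.0815 · 0.0437

0.0472


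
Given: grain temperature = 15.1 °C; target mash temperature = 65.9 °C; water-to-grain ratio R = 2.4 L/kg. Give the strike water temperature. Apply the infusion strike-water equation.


T_strike = (0.41/R)·(T_mash − T_grain) + T_mash
T_strike = (0.41/2.4)·(65.9 − 15.1) + 65.9

74.5783 °C


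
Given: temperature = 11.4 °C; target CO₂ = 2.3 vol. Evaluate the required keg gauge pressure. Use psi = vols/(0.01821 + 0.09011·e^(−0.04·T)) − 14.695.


psi = 2.3/(0.01821 + 0.09011·e^(−0.04·11.4)) − 14.695

15.8402 psi


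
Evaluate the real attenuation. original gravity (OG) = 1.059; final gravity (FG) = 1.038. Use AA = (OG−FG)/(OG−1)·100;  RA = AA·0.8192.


AA = (1.059 − 1.038)/(1.059 − 1)·100 = 35.5932
RA = 35.5932·0.8192

29.1580 %


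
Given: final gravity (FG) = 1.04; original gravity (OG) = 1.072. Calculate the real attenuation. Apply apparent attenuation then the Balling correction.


AA = (OG−FG)/(OG−1)·100;  RA = AA·0.8192
AA = (1.072 − 1.04)/(1.072 − 1)·100 = 44.4444
RA = 44.4444·0.8192

36.4089 %


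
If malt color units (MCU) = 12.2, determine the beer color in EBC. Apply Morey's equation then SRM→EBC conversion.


SRM = 1.4922·MCU^0.6859;  EBC = SRM·1.97
SRM = 1.4922·12.2^0.6859 = 8.2978
EBC = 8.2978·1.97

16.3466 EBC


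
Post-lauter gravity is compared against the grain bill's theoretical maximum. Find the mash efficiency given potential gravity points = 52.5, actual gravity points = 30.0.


efficiency = actual / potential × 100
efficiency = 30.0 / 52.5 × 100

57.1429 %


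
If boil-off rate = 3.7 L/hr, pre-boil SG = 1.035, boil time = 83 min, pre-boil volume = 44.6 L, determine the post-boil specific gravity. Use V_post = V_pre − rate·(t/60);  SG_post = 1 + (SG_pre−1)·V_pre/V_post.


V_post = 44.6 − 3.7·(83/60) = 39.4817
SG_post = 1 + (1.035 − 1)·44.6/39.4817

1.0395


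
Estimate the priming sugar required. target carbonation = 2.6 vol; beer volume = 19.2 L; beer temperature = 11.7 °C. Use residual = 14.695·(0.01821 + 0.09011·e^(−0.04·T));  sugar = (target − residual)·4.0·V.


residual = 14.695·(0.01821 + 0.09011·e^(−0.04·11.7)) = 1.0969
sugar = (2.6 − 1.0969)·4.0·19.2

115.4412 g


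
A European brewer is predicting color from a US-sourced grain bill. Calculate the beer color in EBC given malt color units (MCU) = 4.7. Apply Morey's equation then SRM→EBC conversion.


SRM = 1.4922·MCU^0.6859;  EBC = SRM·1.97
SRM = 1.4922·4.7^0.6859 = 4.3134
EBC = 4.3134·1.97

8.4974 EBC


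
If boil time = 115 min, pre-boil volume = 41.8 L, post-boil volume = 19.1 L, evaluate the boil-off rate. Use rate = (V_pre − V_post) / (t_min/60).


rate = (41.8 − 19.1) / (115/60)

11.8435 L/hr


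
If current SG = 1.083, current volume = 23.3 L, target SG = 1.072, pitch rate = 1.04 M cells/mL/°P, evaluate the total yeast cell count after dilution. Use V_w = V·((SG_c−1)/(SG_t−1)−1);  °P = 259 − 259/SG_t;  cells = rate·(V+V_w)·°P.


V_w = 23.3·((1.083−1)/(1.072−1)−1) = 3.5597
V_final = 23.3 + 3.5597 = 26.8597
°P = 259 − 259/1.072 = 17.3955
cells = 1.04·26.8597·17.3955

485.9285 billion cells


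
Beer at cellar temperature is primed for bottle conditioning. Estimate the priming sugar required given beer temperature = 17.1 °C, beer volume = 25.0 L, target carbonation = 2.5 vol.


residual = 14.695·(0.01821 + 0.09011·e^(−0.04·T));  sugar = (target − residual)·4.0·V
residual = 14.695·(0.01821 + 0.09011·e^(−0.04·17.1)) = 0.9358
sugar = (2.5 − 0.9358)·4.0·25.0

156.4237 g


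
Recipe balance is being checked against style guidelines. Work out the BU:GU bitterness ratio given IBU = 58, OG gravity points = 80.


BU:GU = IBU / OG_points
BU:GU = 58 / 80

0.7250


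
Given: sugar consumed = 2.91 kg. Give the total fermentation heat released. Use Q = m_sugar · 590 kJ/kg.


Q = 2.91 · 590

1716.9000 kJ


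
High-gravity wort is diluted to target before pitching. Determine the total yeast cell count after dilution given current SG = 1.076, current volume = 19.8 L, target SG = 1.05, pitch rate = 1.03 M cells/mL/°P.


V_w = V·((SG_c−1)/(SG_t−1)−1);  °P = 259 − 259/SG_t;  cells = rate·(V+V_w)·°P
V_w = 19.8·((1.076−1)/(1.05−1)−1) = 10.2960
V_final = 19.8 + 10.2960 = 30.0960
°P = 259 − 259/1.05 = 12.3333
cells = 1.03·30.0960·12.3333

382.3195 billion cells


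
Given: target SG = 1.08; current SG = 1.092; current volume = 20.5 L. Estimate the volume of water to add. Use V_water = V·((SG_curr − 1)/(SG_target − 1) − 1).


V_water = 20.5·((1.092 − 1)/(1.08 − 1) − 1)

3.0750 L


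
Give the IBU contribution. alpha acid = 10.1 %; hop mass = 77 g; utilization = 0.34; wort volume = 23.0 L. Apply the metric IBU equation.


IBU = (α/100)·mass·U·1000 / V
IBU = (10.1/100)·77·0.34·1000 / 23.0

114.9643 IBU


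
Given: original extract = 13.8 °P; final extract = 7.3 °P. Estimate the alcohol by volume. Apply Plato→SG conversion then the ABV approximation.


SG = 259/(259 − P);  ABV = (OG − FG)·131.25
OG = 259/(259 − 13.8) = 1.0563
FG = 259/(259 − 7.3) = 1.0290
ABV = (1.0563 − 1.0290)·131.25

3.5802 % ABV


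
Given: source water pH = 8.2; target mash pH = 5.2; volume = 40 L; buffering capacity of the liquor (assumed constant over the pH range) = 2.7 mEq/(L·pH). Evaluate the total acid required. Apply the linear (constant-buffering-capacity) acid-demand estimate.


acid = buffering capacity · (pH_source − pH_target) · V
acid = 2.7 · (8.2 − 5.2) · 40

324.0000 mEq


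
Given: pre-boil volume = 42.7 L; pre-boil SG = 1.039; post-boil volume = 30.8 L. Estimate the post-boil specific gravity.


SG_post = 1 + (SG_pre − 1)·V_pre/V_post
pts_pre = (1.039 − 1)·1000 = 39.0000
pts_post = 39.0000·42.7/30.8 = 54.0682
SG_post = 1 + 54.0682/1000

1.0541


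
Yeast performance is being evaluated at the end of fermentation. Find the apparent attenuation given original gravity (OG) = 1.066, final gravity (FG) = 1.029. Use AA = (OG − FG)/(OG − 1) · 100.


AA = (1.066 − 1.029)/(1.066 − 1) · 100

56.0606 %


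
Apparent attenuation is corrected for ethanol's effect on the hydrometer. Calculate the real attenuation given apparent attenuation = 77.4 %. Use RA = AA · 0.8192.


RA = 77.4 · 0.8192

63.4061 %


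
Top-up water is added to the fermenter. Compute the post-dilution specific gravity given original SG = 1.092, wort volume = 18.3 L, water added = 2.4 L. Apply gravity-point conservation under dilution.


SG_new = 1 + (SG_old − 1)·V_old/(V_old + V_water)
pts = (1.092 − 1)·1000·18.3/(18.3 + 2.4) = 81.3333
SG_new = 1 + 81.3333/1000

1.0813


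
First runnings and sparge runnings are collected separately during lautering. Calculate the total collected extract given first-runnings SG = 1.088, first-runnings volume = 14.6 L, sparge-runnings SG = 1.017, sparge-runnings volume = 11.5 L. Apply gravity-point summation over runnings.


total = Σ (SG_i − 1)·1000·V_i
first = (1.088 − 1)·1000·14.6 = 1284.8000
sparge = (1.017 − 1)·1000·11.5 = 195.5000
total = 1284.8000 + 195.5000

1480.3000 gravity·L


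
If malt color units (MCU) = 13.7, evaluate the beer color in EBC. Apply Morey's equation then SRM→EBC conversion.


SRM = 1.4922·MCU^0.6859;  EBC = SRM·1.97
SRM = 1.4922·13.7^0.6859 = 8.9847
EBC = 8.9847·1.97

17.6999 EBC


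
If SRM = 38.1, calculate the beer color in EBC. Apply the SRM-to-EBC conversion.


EBC = SRM · 1.97
EBC = 38.1 · 1.97

75.0570 EBC


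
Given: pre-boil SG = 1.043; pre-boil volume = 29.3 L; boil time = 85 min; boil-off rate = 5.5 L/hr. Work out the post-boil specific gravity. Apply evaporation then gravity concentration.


V_post = V_pre − rate·(t/60);  SG_post = 1 + (SG_pre−1)·V_pre/V_post
V_post = 29.3 − 5.5·(85/60) = 21.5083
SG_post = 1 + (1.043 − 1)·29.3/21.5083

1.0586


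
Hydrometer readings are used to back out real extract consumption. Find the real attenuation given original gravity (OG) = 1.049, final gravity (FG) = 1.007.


AA = (OG−FG)/(OG−1)·100;  RA = AA·0.8192
AA = (1.049 − 1.007)/(1.049 − 1)·100 = 85.7143
RA = 85.7143·0.8192

70.2171 %


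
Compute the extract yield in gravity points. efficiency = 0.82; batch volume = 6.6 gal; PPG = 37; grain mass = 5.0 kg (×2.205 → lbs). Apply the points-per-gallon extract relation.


points = lbs × PPG × eff / vol
lbs = 5.0 × 2.205 = 11.0250
points = 11.0250 × 37 × 0.82 / 6.6

50.6816 points


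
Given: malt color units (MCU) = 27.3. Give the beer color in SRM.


SRM = 1.4922 · MCU^0.6859
SRM = 1.4922 · 27.3^0.6859

14.4175 SRM


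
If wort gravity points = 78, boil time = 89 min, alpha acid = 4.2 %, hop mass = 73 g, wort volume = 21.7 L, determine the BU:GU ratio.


U = 1.65·0.000125^(GP/1000)·(1−e^(−0.04t))/4.15;  IBU = (α/100)·m·U·1000/V;  BU:GU = IBU/GP
U = 1.65·0.000125^(78/1000)·(1−e^(−0.04·89))/4.15 = 0.1916
IBU = (4.2/100)·73·0.1916·1000/21.7 = 27.0756
BU:GU = 27.0756/78

0.3471


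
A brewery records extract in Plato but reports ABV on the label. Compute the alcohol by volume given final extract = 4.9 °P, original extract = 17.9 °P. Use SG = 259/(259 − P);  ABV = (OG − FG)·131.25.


OG = 259/(259 − 17.9) = 1.0742
FG = 259/(259 − 4.9) = 1.0193
ABV = (1.0742 − 1.0193)·131.25

7.2134 % ABV


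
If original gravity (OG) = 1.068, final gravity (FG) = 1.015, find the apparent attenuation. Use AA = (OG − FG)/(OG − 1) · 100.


AA = (1.068 − 1.015)/(1.068 − 1) · 100

77.9412 %


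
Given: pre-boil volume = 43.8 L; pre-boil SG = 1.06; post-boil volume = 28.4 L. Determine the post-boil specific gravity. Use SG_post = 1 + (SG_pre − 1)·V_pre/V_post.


pts_pre = (1.06 − 1)·1000 = 60.0000
pts_post = 60.0000·43.8/28.4 = 92.5352
SG_post = 1 + 92.5352/1000

1.0925


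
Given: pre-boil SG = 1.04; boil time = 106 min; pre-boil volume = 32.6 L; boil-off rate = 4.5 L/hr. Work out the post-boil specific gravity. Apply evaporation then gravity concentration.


V_post = V_pre − rate·(t/60);  SG_post = 1 + (SG_pre−1)·V_pre/V_post
V_post = 32.6 − 4.5·(106/60) = 24.6500
SG_post = 1 + (1.04 − 1)·32.6/24.6500

1.0529


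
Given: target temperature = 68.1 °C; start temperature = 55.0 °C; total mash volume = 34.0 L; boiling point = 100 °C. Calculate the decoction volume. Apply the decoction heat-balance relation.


V_dec = V_total·(T_target − T_start)/(T_boil − T_start)
V_dec = 34.0·(68.1 − 55.0)/(100 − 55.0)

9.8978 L


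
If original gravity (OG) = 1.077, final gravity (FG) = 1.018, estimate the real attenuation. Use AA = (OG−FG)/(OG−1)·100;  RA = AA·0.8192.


AA = (1.077 − 1.018)/(1.077 − 1)·100 = 76.6234
RA = 76.6234·0.8192

62.7699 %


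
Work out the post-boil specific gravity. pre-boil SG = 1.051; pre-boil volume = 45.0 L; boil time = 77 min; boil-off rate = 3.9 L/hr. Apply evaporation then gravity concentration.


V_post = V_pre − rate·(t/60);  SG_post = 1 + (SG_pre−1)·V_pre/V_post
V_post = 45.0 − 3.9·(77/60) = 39.9950
SG_post = 1 + (1.051 − 1)·45.0/39.9950

1.0574


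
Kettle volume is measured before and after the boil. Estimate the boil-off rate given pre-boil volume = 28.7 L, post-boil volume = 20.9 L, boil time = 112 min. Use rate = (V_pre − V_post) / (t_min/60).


rate = (28.7 − 20.9) / (112/60)

4.1786 L/hr


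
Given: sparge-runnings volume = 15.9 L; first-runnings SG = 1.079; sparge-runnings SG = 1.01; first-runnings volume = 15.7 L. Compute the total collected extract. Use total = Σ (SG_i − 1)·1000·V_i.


first = (1.079 − 1)·1000·15.7 = 1240.3000
sparge = (1.01 − 1)·1000·15.9 = 159.0000
total = 1240.3000 + 159.0000

1399.3000 gravity·L


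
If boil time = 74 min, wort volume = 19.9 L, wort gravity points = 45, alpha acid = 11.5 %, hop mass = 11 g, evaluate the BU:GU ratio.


U = 1.65·0.000125^(GP/1000)·(1−e^(−0.04t))/4.15;  IBU = (α/100)·m·U·1000/V;  BU:GU = IBU/GP
U = 1.65·0.000125^(45/1000)·(1−e^(−0.04·74))/4.15 = 0.2516
IBU = (11.5/100)·11·0.2516·1000/19.9 = 15.9928
BU:GU = 15.9928/45

0.3554


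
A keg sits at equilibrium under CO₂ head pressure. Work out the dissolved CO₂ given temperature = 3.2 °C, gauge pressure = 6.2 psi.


vols = (P + 14.695)·(0.01821 + 0.09011·e^(−0.04·T))
vols = (6.2 + 14.695)·(0.01821 + 0.09011·e^(−0.04·3.2))

2.0371 volumes


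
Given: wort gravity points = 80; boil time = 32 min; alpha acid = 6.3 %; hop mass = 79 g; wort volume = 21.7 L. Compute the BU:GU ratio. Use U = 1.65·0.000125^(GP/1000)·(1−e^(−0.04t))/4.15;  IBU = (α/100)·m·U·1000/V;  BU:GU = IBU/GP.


U = 1.65·0.000125^(80/1000)·(1−e^(−0.04·32))/4.15 = 0.1399
IBU = (6.3/100)·79·0.1399·1000/21.7 = 32.0783
BU:GU = 32.0783/80

0.4010


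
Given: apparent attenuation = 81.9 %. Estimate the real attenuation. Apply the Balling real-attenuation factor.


RA = AA · 0.8192
RA = 81.9 · 0.8192

67.0925 %


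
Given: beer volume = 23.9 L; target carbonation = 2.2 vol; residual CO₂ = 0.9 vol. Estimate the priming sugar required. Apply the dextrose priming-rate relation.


sugar = (target − residual)·4.0·V
sugar = (2.2 − 0.9)·4.0·23.9

124.2800 g


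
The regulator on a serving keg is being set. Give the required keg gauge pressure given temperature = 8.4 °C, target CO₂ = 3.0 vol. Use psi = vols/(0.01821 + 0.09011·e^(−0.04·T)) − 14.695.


psi = 3.0/(0.01821 + 0.09011·e^(−0.04·8.4)) − 14.695

21.6226 psi


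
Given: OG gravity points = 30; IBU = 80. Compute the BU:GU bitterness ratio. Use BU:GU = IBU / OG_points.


BU:GU = 80 / 30

2.6667


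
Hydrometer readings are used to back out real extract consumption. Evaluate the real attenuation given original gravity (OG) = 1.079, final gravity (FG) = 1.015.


AA = (OG−FG)/(OG−1)·100;  RA = AA·0.8192
AA = (1.079 − 1.015)/(1.079 − 1)·100 = 81.0127
RA = 81.0127·0.8192

66.3656 %


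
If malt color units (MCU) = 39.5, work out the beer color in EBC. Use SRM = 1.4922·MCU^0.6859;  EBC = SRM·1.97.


SRM = 1.4922·39.5^0.6859 = 18.5752
EBC = 18.5752·1.97

36.5931 EBC


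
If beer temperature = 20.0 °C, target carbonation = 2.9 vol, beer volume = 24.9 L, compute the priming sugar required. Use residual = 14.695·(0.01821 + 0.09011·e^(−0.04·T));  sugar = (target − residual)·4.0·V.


residual = 14.695·(0.01821 + 0.09011·e^(−0.04·20.0)) = 0.8626
sugar = (2.9 − 0.8626)·4.0·24.9

202.9268 g


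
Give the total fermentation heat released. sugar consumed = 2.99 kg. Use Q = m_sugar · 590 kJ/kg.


Q = 2.99 · 590

1764.1000 kJ


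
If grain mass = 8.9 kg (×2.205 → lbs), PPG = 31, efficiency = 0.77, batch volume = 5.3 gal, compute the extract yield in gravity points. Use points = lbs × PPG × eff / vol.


lbs = 8.9 × 2.205 = 19.6245
points = 19.6245 × 31 × 0.77 / 5.3

88.3843 points


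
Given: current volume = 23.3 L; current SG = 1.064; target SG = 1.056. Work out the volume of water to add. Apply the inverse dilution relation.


V_water = V·((SG_curr − 1)/(SG_target − 1) − 1)
V_water = 23.3·((1.064 − 1)/(1.056 − 1) − 1)

3.3286 L


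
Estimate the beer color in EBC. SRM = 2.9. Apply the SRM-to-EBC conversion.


EBC = SRM · 1.97
EBC = 2.9 · 1.97

5.7130 EBC


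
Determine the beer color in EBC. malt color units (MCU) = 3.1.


SRM = 1.4922·MCU^0.6859;  EBC = SRM·1.97
SRM = 1.4922·3.1^0.6859 = 3.2423
EBC = 3.2423·1.97

6.3873 EBC


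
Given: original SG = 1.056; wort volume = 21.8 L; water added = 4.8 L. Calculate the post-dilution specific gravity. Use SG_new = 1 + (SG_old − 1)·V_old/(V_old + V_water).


pts = (1.056 − 1)·1000·21.8/(21.8 + 4.8) = 45.8947
SG_new = 1 + 45.8947/1000

1.0459


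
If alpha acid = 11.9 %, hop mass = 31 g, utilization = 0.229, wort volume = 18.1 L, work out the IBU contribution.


IBU = (α/100)·mass·U·1000 / V
IBU = (11.9/100)·31·0.229·1000 / 18.1

46.6730 IBU


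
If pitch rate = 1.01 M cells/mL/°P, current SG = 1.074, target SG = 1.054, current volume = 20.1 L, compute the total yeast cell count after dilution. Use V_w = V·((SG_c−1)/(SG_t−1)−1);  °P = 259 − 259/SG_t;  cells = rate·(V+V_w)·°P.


V_w = 20.1·((1.074−1)/(1.054−1)−1) = 7.4444
V_final = 20.1 + 7.4444 = 27.5444
°P = 259 − 259/1.054 = 13.2694
cells = 1.01·27.5444·13.2694

369.1546 billion cells


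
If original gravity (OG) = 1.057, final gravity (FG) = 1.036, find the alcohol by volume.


ABV = (OG − FG) · 131.25
ABV = (1.057 − 1.036) · 131.25

2.7562 % ABV


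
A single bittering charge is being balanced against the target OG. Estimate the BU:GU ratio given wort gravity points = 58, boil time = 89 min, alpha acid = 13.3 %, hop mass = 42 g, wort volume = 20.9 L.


U = 1.65·0.000125^(GP/1000)·(1−e^(−0.04t))/4.15;  IBU = (α/100)·m·U·1000/V;  BU:GU = IBU/GP
U = 1.65·0.000125^(58/1000)·(1−e^(−0.04·89))/4.15 = 0.2294
IBU = (13.3/100)·42·0.2294·1000/20.9 = 61.3030
BU:GU = 61.3030/58

1.0569


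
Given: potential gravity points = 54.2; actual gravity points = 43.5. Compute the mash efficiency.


efficiency = actual / potential × 100
efficiency = 43.5 / 54.2 × 100

80.2583 %


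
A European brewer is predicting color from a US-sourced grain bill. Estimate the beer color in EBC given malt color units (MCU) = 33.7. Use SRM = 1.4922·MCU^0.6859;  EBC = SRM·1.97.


SRM = 1.4922·33.7^0.6859 = 16.6582
EBC = 16.6582·1.97

32.8167 EBC


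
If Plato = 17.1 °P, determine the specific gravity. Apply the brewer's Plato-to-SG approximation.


SG = 259/(259 − P)
SG = 259/(259 − 17.1)

1.0707


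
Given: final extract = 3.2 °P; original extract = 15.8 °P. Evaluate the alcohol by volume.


SG = 259/(259 − P);  ABV = (OG − FG)·131.25
OG = 259/(259 − 15.8) = 1.0650
FG = 259/(259 − 3.2) = 1.0125
ABV = (1.0650 − 1.0125)·131.25

6.8850 % ABV


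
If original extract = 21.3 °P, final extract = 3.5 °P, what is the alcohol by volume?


SG = 259/(259 − P);  ABV = (OG − FG)·131.25
OG = 259/(259 − 21.3) = 1.0896
FG = 259/(259 − 3.5) = 1.0137
ABV = (1.0896 − 1.0137)·131.25

9.9632 % ABV


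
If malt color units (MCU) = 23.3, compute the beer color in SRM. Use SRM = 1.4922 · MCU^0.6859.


SRM = 1.4922 · 23.3^0.6859

12.9329 SRM


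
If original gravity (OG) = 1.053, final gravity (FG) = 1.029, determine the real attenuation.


AA = (OG−FG)/(OG−1)·100;  RA = AA·0.8192
AA = (1.053 − 1.029)/(1.053 − 1)·100 = 45.2830
RA = 45.2830·0.8192

37.0958 %


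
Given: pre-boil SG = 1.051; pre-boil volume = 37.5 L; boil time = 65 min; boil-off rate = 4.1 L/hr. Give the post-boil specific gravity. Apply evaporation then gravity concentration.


V_post = V_pre − rate·(t/60);  SG_post = 1 + (SG_pre−1)·V_pre/V_post
V_post = 37.5 − 4.1·(65/60) = 33.0583
SG_post = 1 + (1.051 − 1)·37.5/33.0583

1.0579


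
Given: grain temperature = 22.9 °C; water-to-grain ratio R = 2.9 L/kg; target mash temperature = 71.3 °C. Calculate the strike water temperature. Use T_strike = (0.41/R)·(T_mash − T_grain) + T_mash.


T_strike = (0.41/2.9)·(71.3 − 22.9) + 71.3

78.1428 °C


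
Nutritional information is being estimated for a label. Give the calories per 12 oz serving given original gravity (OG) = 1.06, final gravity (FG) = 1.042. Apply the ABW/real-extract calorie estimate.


ABW = (OG−FG)·131.25·0.79/FG;  °P = 259 − 259/SG (for OG→OE and FG→AE);  RE = 0.1808·OE + 0.8192·AE;  Cal = (6.9·ABW + 4·(RE−0.1))·FG·3.55
ABW = (1.06 − 1.042)·131.25·0.79/1.042 = 1.7911
OE = 259 − 259/1.06 = 14.6604 °P
AE = 259 − 259/1.042 = 10.4395 °P
RE = 0.1808·14.6604 + 0.8192·10.4395 = 11.2027 °P
Cal = (6.9·1.7911 + 4·(11.2027−0.1))·1.042·3.55

209.9964 kcal


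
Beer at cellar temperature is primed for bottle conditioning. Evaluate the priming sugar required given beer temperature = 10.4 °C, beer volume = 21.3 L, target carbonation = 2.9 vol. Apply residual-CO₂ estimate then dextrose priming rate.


residual = 14.695·(0.01821 + 0.09011·e^(−0.04·T));  sugar = (target − residual)·4.0·V
residual = 14.695·(0.01821 + 0.09011·e^(−0.04·10.4)) = 1.1411
sugar = (2.9 − 1.1411)·4.0·21.3

149.8564 g


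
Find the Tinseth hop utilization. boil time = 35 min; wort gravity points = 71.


U = 1.65·0.000125^(GP/1000) · (1 − e^(−0.04·t))/4.15
bigness = 1.65·0.000125^(71/1000) = 0.8717
boil_factor = (1 − e^(−0.04·35))/4.15 = 0.1815
U = 0.8717 · 0.1815

0.1583


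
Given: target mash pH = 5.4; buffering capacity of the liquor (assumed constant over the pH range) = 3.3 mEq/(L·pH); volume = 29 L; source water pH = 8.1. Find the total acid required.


acid = buffering capacity · (pH_source − pH_target) · V
acid = 3.3 · (8.1 − 5.4) · 29

258.3900 mEq


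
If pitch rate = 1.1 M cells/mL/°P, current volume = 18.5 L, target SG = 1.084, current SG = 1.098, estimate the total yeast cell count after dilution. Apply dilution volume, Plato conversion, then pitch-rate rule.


V_w = V·((SG_c−1)/(SG_t−1)−1);  °P = 259 − 259/SG_t;  cells = rate·(V+V_w)·°P
V_w = 18.5·((1.098−1)/(1.084−1)−1) = 3.0833
V_final = 18.5 + 3.0833 = 21.5833
°P = 259 − 259/1.084 = 20.0701
cells = 1.1·21.5833·20.0701

476.4979 billion cells


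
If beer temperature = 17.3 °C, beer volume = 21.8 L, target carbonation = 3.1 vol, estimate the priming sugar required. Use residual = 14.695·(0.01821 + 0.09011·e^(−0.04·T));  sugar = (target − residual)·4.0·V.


residual = 14.695·(0.01821 + 0.09011·e^(−0.04·17.3)) = 0.9304
sugar = (3.1 − 0.9304)·4.0·21.8

189.1857 g


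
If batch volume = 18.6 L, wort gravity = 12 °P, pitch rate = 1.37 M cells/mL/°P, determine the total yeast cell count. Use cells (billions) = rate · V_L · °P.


cells = 1.37 · 18.6 · 12

305.7840 billion cells


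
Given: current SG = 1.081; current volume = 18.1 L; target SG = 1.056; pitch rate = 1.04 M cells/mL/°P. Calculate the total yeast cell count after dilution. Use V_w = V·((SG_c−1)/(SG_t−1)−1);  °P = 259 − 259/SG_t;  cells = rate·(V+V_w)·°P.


V_w = 18.1·((1.081−1)/(1.056−1)−1) = 8.0804
V_final = 18.1 + 8.0804 = 26.1804
°P = 259 − 259/1.056 = 13.7348
cells = 1.04·26.1804·13.7348

373.9666 billion cells


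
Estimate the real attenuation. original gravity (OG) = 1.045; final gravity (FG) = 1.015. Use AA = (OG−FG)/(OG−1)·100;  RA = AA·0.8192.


AA = (1.045 − 1.015)/(1.045 − 1)·100 = 66.6667
RA = 66.6667·0.8192

54.6133 %


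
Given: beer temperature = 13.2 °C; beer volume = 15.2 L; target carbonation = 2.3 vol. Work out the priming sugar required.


residual = 14.695·(0.01821 + 0.09011·e^(−0.04·T));  sugar = (target − residual)·4.0·V
residual = 14.695·(0.01821 + 0.09011·e^(−0.04·13.2)) = 1.0486
sugar = (2.3 − 1.0486)·4.0·15.2

76.0871 g


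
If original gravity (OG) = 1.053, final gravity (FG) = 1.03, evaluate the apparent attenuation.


AA = (OG − FG)/(OG − 1) · 100
AA = (1.053 − 1.03)/(1.053 − 1) · 100

43.3962 %


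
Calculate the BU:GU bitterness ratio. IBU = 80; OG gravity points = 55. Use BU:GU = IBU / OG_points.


BU:GU = 80 / 55

1.4545


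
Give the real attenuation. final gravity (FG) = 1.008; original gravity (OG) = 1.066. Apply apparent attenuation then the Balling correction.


AA = (OG−FG)/(OG−1)·100;  RA = AA·0.8192
AA = (1.066 − 1.008)/(1.066 − 1)·100 = 87.8788
RA = 87.8788·0.8192

71.9903 %


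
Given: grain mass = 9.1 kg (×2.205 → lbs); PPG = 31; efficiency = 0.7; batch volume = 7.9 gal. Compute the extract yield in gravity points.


points = lbs × PPG × eff / vol
lbs = 9.1 × 2.205 = 20.0655
points = 20.0655 × 31 × 0.7 / 7.9

55.1166 points


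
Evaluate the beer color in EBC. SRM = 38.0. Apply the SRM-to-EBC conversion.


EBC = SRM · 1.97
EBC = 38.0 · 1.97

74.8600 EBC


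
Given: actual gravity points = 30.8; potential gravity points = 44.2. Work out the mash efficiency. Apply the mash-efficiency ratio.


efficiency = actual / potential × 100
efficiency = 30.8 / 44.2 × 100

69.6833 %


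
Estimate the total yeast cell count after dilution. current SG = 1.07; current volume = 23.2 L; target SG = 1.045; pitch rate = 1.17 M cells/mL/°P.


V_w = V·((SG_c−1)/(SG_t−1)−1);  °P = 259 − 259/SG_t;  cells = rate·(V+V_w)·°P
V_w = 23.2·((1.07−1)/(1.045−1)−1) = 12.8889
V_final = 23.2 + 12.8889 = 36.0889
°P = 259 − 259/1.045 = 11.1531
cells = 1.17·36.0889·11.1531

470.9289 billion cells


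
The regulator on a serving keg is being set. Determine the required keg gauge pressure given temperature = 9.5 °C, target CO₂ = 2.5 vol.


psi = vols/(0.01821 + 0.09011·e^(−0.04·T)) − 14.695
psi = 2.5/(0.01821 + 0.09011·e^(−0.04·9.5)) − 14.695

16.6205 psi


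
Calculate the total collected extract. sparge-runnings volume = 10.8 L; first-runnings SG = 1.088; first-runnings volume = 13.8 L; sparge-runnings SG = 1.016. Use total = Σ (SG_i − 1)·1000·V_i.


first = (1.088 − 1)·1000·13.8 = 1214.4000
sparge = (1.016 − 1)·1000·10.8 = 172.8000
total = 1214.4000 + 172.8000

1387.2000 gravity·L


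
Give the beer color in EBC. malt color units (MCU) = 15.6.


SRM = 1.4922·MCU^0.6859;  EBC = SRM·1.97
SRM = 1.4922·15.6^0.6859 = 9.8218
EBC = 9.8218·1.97

19.3490 EBC


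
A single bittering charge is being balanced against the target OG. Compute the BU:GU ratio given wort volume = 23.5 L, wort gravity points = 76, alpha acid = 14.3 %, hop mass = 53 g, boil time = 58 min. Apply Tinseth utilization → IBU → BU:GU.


U = 1.65·0.000125^(GP/1000)·(1−e^(−0.04t))/4.15;  IBU = (α/100)·m·U·1000/V;  BU:GU = IBU/GP
U = 1.65·0.000125^(76/1000)·(1−e^(−0.04·58))/4.15 = 0.1811
IBU = (14.3/100)·53·0.1811·1000/23.5 = 58.4009
BU:GU = 58.4009/76

0.7684


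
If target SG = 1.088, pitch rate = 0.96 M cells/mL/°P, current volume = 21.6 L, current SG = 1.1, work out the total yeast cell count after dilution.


V_w = V·((SG_c−1)/(SG_t−1)−1);  °P = 259 − 259/SG_t;  cells = rate·(V+V_w)·°P
V_w = 21.6·((1.1−1)/(1.088−1)−1) = 2.9455
V_final = 21.6 + 2.9455 = 24.5455
°P = 259 − 259/1.088 = 20.9485
cells = 0.96·24.5455·20.9485

493.6235 billion cells


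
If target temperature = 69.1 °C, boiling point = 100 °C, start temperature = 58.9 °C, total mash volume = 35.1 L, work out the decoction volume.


V_dec = V_total·(T_target − T_start)/(T_boil − T_start)
V_dec = 35.1·(69.1 − 58.9)/(100 − 58.9)

8.7109 L


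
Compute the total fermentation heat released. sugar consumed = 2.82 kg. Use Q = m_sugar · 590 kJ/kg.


Q = 2.82 · 590

1663.8000 kJ


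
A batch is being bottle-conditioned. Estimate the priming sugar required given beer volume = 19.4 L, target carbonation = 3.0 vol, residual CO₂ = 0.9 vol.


sugar = (target − residual)·4.0·V
sugar = (3.0 − 0.9)·4.0·19.4

162.9600 g


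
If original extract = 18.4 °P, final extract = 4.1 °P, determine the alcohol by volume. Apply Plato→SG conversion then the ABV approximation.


SG = 259/(259 − P);  ABV = (OG − FG)·131.25
OG = 259/(259 − 18.4) = 1.0765
FG = 259/(259 − 4.1) = 1.0161
ABV = (1.0765 − 1.0161)·131.25

7.9263 % ABV


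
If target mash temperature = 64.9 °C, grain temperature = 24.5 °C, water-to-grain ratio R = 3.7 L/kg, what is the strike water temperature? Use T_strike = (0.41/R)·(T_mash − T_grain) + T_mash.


T_strike = (0.41/3.7)·(64.9 − 24.5) + 64.9

69.3768 °C


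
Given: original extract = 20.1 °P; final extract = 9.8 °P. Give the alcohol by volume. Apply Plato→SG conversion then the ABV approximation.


SG = 259/(259 − P);  ABV = (OG − FG)·131.25
OG = 259/(259 − 20.1) = 1.0841
FG = 259/(259 − 9.8) = 1.0393
ABV = (1.0841 − 1.0393)·131.25

5.8813 % ABV


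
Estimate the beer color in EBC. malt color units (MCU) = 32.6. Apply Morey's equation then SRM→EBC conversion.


SRM = 1.4922·MCU^0.6859;  EBC = SRM·1.97
SRM = 1.4922·32.6^0.6859 = 16.2833
EBC = 16.2833·1.97

32.0781 EBC


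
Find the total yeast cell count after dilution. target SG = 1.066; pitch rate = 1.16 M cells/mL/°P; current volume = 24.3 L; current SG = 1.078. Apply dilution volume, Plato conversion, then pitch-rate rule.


V_w = V·((SG_c−1)/(SG_t−1)−1);  °P = 259 − 259/SG_t;  cells = rate·(V+V_w)·°P
V_w = 24.3·((1.078−1)/(1.066−1)−1) = 4.4182
V_final = 24.3 + 4.4182 = 28.7182
°P = 259 − 259/1.066 = 16.0356
cells = 1.16·28.7182·16.0356

534.1970 billion cells


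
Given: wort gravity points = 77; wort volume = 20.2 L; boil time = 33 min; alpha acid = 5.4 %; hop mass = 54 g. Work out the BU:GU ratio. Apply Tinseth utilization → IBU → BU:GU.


U = 1.65·0.000125^(GP/1000)·(1−e^(−0.04t))/4.15;  IBU = (α/100)·m·U·1000/V;  BU:GU = IBU/GP
U = 1.65·0.000125^(77/1000)·(1−e^(−0.04·33))/4.15 = 0.1459
IBU = (5.4/100)·54·0.1459·1000/20.2 = 21.0551
BU:GU = 21.0551/77

0.2734


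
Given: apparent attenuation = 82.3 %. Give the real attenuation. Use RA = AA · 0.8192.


RA = 82.3 · 0.8192

67.4202 %


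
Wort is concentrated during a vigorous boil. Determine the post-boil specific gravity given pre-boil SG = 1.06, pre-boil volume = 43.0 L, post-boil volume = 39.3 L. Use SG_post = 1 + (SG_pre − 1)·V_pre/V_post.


pts_pre = (1.06 − 1)·1000 = 60.0000
pts_post = 60.0000·43.0/39.3 = 65.6489
SG_post = 1 + 65.6489/1000

1.0656


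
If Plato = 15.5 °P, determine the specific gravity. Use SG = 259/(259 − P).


SG = 259/(259 − 15.5)

1.0637


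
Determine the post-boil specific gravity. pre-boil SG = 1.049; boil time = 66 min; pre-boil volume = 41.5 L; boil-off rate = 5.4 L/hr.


V_post = V_pre − rate·(t/60);  SG_post = 1 + (SG_pre−1)·V_pre/V_post
V_post = 41.5 − 5.4·(66/60) = 35.5600
SG_post = 1 + (1.049 − 1)·41.5/35.5600

1.0572


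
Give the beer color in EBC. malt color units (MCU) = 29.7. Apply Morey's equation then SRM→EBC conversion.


SRM = 1.4922·MCU^0.6859;  EBC = SRM·1.97
SRM = 1.4922·29.7^0.6859 = 15.2753
EBC = 15.2753·1.97

30.0924 EBC


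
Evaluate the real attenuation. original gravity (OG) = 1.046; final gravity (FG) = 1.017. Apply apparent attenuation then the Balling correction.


AA = (OG−FG)/(OG−1)·100;  RA = AA·0.8192
AA = (1.046 − 1.017)/(1.046 − 1)·100 = 63.0435
RA = 63.0435·0.8192

51.6452 %


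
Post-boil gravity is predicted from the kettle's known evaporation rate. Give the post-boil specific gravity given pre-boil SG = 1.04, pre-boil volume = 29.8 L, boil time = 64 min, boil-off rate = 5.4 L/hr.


V_post = V_pre − rate·(t/60);  SG_post = 1 + (SG_pre−1)·V_pre/V_post
V_post = 29.8 − 5.4·(64/60) = 24.0400
SG_post = 1 + (1.04 − 1)·29.8/24.0400

1.0496


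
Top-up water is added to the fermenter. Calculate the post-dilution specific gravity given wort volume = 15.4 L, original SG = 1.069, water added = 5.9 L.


SG_new = 1 + (SG_old − 1)·V_old/(V_old + V_water)
pts = (1.069 − 1)·1000·15.4/(15.4 + 5.9) = 49.8873
SG_new = 1 + 49.8873/1000

1.0499


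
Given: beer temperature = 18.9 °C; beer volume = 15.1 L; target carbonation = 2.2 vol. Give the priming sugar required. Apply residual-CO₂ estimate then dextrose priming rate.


residual = 14.695·(0.01821 + 0.09011·e^(−0.04·T));  sugar = (target − residual)·4.0·V
residual = 14.695·(0.01821 + 0.09011·e^(−0.04·18.9)) = 0.8893
sugar = (2.2 − 0.8893)·4.0·15.1

79.1635 g


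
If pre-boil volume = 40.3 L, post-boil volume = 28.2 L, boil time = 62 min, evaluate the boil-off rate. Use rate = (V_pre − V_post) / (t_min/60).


rate = (40.3 − 28.2) / (62/60)

11.7097 L/hr


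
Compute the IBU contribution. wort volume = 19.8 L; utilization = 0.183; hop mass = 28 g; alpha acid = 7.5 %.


IBU = (α/100)·mass·U·1000 / V
IBU = (7.5/100)·28·0.183·1000 / 19.8

19.4091 IBU


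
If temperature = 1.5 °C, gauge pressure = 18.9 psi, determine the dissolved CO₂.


vols = (P + 14.695)·(0.01821 + 0.09011·e^(−0.04·T))
vols = (18.9 + 14.695)·(0.01821 + 0.09011·e^(−0.04·1.5))

3.4627 volumes


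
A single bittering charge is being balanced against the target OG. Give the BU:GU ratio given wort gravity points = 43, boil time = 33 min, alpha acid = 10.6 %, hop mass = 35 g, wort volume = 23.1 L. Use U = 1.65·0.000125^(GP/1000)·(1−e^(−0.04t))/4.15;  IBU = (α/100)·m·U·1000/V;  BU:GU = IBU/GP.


U = 1.65·0.000125^(43/1000)·(1−e^(−0.04·33))/4.15 = 0.1980
IBU = (10.6/100)·35·0.1980·1000/23.1 = 31.7972
BU:GU = 31.7972/43

0.7395


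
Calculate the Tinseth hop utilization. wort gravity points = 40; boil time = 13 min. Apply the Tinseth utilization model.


U = 1.65·0.000125^(GP/1000) · (1 − e^(−0.04·t))/4.15
bigness = 1.65·0.000125^(40/1000) = 1.1518
boil_factor = (1 − e^(−0.04·13))/4.15 = 0.0977
U = 1.1518 · 0.0977

0.1125


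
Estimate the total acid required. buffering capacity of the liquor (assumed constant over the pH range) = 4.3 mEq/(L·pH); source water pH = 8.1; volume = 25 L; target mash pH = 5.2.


acid = buffering capacity · (pH_source − pH_target) · V
acid = 4.3 · (8.1 − 5.2) · 25

311.7500 mEq


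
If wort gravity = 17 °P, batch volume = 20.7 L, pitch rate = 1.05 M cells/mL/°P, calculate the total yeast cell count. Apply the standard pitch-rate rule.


cells (billions) = rate · V_L · °P
cells = 1.05 · 20.7 · 17

369.4950 billion cells


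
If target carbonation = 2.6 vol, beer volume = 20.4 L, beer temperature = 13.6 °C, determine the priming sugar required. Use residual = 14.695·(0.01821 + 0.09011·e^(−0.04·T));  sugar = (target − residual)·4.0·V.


residual = 14.695·(0.01821 + 0.09011·e^(−0.04·13.6)) = 1.0362
sugar = (2.6 − 1.0362)·4.0·20.4

127.6084 g


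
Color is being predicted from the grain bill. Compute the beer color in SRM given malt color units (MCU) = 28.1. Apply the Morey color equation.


SRM = 1.4922 · MCU^0.6859
SRM = 1.4922 · 28.1^0.6859

14.7060 SRM


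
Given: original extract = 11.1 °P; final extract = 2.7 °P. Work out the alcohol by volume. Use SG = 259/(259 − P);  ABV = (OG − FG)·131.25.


OG = 259/(259 − 11.1) = 1.0448
FG = 259/(259 − 2.7) = 1.0105
ABV = (1.0448 − 1.0105)·131.25

4.4942 % ABV


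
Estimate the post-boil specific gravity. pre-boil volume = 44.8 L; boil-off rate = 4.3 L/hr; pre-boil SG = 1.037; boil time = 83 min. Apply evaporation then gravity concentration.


V_post = V_pre − rate·(t/60);  SG_post = 1 + (SG_pre−1)·V_pre/V_post
V_post = 44.8 − 4.3·(83/60) = 38.8517
SG_post = 1 + (1.037 − 1)·44.8/38.8517

1.0427


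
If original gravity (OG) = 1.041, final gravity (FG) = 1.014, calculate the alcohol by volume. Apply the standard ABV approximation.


ABV = (OG − FG) · 131.25
ABV = (1.041 − 1.014) · 131.25

3.5437 % ABV


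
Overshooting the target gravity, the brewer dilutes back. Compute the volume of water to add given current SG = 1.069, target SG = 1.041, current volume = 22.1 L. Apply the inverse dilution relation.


V_water = V·((SG_curr − 1)/(SG_target − 1) − 1)
V_water = 22.1·((1.069 − 1)/(1.041 − 1) − 1)

15.0927 L


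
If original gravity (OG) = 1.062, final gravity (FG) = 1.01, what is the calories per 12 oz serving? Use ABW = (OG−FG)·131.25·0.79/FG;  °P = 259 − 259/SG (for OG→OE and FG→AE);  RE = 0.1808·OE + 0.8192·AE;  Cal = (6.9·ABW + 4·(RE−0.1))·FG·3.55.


ABW = (1.062 − 1.01)·131.25·0.79/1.01 = 5.3384
OE = 259 − 259/1.062 = 15.1205 °P
AE = 259 − 259/1.01 = 2.5644 °P
RE = 0.1808·15.1205 + 0.8192·2.5644 = 4.8345 °P
Cal = (6.9·5.3384 + 4·(4.8345−0.1))·1.01·3.55

199.9733 kcal


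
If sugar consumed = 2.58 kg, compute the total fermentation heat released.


Q = m_sugar · 590 kJ/kg
Q = 2.58 · 590

1522.2000 kJ


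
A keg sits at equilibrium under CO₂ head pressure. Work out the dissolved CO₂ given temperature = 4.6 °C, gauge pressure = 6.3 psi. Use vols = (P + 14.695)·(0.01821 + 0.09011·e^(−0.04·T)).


vols = (6.3 + 14.695)·(0.01821 + 0.09011·e^(−0.04·4.6))

1.9562 volumes
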